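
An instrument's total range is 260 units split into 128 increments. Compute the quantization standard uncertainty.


resolution = range / divisions
resolution = 260 / 128 = 2.03125
u_res = resolution / (2*sqrt(3))
u_res = 2.03125 / 3.4641016
u_res = 0.5864

0.5864


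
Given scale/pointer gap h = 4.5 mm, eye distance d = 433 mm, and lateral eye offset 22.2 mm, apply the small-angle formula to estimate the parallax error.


error = h * offset / d
= 4.5 * 22.2 / 433
= 0.2307

0.2307


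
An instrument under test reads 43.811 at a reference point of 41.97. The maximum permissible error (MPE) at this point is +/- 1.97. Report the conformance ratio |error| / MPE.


e = indication - reference = 43.811 - 41.97 = 1.8410
|e| = 1.8410
ratio = |e| / MPE = 1.8410 / 1.97
ratio = 0.9345

0.9345


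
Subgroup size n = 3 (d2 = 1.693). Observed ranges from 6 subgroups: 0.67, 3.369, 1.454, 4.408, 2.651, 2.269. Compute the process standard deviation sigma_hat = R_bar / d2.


R_bar = (0.67 + 3.369 + 1.454 + 4.408 + 2.651 + 2.269) / 6
R_bar = 14.821 / 6 = 2.4701667
sigma_hat = R_bar / d2 = 2.4701667 / 1.693 = 1.4590

1.4590


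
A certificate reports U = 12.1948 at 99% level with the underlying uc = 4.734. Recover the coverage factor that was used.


k = U / uc
k = 12.1948 / 4.734
k = 2.576

2.576


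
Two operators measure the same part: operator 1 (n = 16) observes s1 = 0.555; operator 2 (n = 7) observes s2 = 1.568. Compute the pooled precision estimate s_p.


s_p = sqrt(((n1-1)*s1^2 + (n2-1)*s2^2) / (n1+n2-2))
numerator = (16-1)*0.555^2 + (7-1)*1.568^2 = 4.620375 + 14.751744 = 19.372119
denominator = 16 + 7 - 2 = 21
s_p^2 = 19.372119 / 21 = 0.92248186
s_p = sqrt(0.92248186) = 0.9605

0.9605


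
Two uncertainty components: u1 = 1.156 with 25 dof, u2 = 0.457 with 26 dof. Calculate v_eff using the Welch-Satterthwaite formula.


uc = sqrt(u1^2 + u2^2) = sqrt(1.156^2 + 0.457^2) = 1.2430547
v_eff = uc^4 / (u1^4/v1 + u2^4/v2)
= 1.2430547^4 / (1.156^4/25 + 0.457^4/26)
= 2.3875966 / 0.073109368
v_eff = 32.6579

32.6579


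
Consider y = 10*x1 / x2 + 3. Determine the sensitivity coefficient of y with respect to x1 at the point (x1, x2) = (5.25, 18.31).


y = 10*x1 / x2 + 3
dy/dx1 = 10/x2
Evaluate at x2 = 18.31: c1 = 10 / 18.31
c1 = 0.5461

0.5461


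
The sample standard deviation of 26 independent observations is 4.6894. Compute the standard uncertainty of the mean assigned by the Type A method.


u_A = s / sqrt(n)
u_A = 4.6894 / sqrt(26)
u_A = 4.6894 / 5.0990195
u_A = 0.9197

0.9197


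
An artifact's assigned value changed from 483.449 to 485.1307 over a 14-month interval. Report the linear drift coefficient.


rate = (v2 - v1) / months
= (485.1307 - 483.449) / 14
= 1.6817 / 14
= 0.1201

0.1201


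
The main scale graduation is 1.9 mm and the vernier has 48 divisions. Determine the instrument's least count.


LC = MSD / n_div
= 1.9 / 48
= 0.0396

0.0396


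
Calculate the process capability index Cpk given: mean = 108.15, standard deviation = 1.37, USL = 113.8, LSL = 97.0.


Cpu = (USL - mean) / (3*sigma) = (113.8 - 108.15) / (3*1.37) = 1.3747
Cpl = (mean - LSL) / (3*sigma) = (108.15 - 97.0) / (3*1.37) = 2.7129
Cpk = min(Cpu, Cpl) = 1.3747

1.3747


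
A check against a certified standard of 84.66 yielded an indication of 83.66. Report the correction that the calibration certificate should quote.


Correction = standard - reading
= 84.66 - 83.66
= 1.0000

1.0000


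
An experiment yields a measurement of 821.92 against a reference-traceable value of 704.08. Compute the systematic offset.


Systematic error = measured - true
= 821.92 - 704.08
= 117.8400

117.8400


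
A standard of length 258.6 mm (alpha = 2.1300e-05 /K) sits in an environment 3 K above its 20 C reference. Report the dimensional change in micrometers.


dL = L * alpha * dT
= 258.6 * 2.1300e-05 * 3
= 0.0165245 mm
dL_um = 0.0165245 * 1000 = 16.5245 um

16.5245


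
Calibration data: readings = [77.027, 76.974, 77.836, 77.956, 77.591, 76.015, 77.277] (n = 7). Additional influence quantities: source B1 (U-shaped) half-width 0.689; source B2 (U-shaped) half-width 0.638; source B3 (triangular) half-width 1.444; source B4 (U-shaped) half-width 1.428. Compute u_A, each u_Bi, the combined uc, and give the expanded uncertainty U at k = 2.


mean = (77.027 + 76.974 + 77.836 + 77.956 + 77.591 + 76.015 + 77.277) / 7 = 77.23942857
s = sqrt(sum((x - mean)^2)/(n-1)) = 0.65944291
u_A = s / sqrt(n) = 0.65944291 / sqrt(7) = 0.24924599
u_B1 = 0.689 / sqrt(2) = 0.48719657
u_B2 = 0.638 / sqrt(2) = 0.45113413
u_B3 = 1.444 / sqrt(6) = 0.58951053
u_B4 = 1.428 / sqrt(2) = 1.0097485
uc = sqrt(0.24924599^2 + 0.48719657^2 + 0.45113413^2 + 0.58951053^2 + 1.0097485^2) = 1.3675236
U = k * uc = 2 * 1.3675236
U = 2.7350

2.7350


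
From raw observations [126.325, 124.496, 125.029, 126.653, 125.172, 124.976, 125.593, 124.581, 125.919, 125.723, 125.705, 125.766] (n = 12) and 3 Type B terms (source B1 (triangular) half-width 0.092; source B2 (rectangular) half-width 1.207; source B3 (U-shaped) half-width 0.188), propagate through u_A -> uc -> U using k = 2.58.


mean = (126.325 + 124.496 + 125.029 + 126.653 + 125.172 + 124.976 + 125.593 + 124.581 + 125.919 + 125.723 + 125.705 + 125.766) / 12 = 125.4948333
s = sqrt(sum((x - mean)^2)/(n-1)) = 0.66147299
u_A = s / sqrt(n) = 0.66147299 / sqrt(12) = 0.1909508
u_B1 = 0.092 / sqrt(6) = 0.037558843
u_B2 = 1.207 / sqrt(3) = 0.69686177
u_B3 = 0.188 / sqrt(2) = 0.13293607
uc = sqrt(0.1909508^2 + 0.037558843^2 + 0.69686177^2 + 0.13293607^2) = 0.73563659
U = k * uc = 2.58 * 0.73563659
U = 1.8979

1.8979


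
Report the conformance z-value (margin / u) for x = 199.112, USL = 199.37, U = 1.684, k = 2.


u = U / k = 1.684 / 2 = 0.842
margin = |USL - x| = |199.37 - 199.112| = 0.258
z = margin / u = 0.258 / 0.842
z = 0.3064

0.3064


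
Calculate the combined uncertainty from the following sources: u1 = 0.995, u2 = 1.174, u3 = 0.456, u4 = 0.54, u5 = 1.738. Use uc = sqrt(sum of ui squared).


uc = sqrt(0.995^2 + 1.174^2 + 0.456^2 + 0.54^2 + 1.738^2)
uc = sqrt(5.888481)
uc = 2.4266

2.4266


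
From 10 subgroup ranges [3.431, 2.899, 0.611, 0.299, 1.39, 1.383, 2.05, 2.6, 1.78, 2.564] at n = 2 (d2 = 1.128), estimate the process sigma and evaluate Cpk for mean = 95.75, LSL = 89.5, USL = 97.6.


R_bar = (3.431 + 2.899 + 0.611 + 0.299 + 1.39 + 1.383 + 2.05 + 2.6 + 1.78 + 2.564) / 10 = 1.9007
sigma = R_bar / d2 = 1.9007 / 1.128 = 1.6850177
Cp = (USL - LSL)/(6*sigma) = (97.6 - 89.5)/(6*1.6850177) = 0.8012
Cpu = (97.6 - 95.75)/(3*1.6850177) = 0.3660
Cpl = (95.75 - 89.5)/(3*1.6850177) = 1.2364
Cpk = min(Cpu, Cpl) = 0.3660

0.3660


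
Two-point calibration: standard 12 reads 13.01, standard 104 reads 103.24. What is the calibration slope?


slope = (y2 - y1) / (x2 - x1)
= (103.24 - 13.01) / (104 - 12)
= 90.2300 / 92
= 0.9808

0.9808


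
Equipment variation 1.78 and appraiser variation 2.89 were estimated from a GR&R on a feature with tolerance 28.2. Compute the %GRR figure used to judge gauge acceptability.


GRR = sqrt(EV^2 + AV^2) = sqrt(1.78^2 + 2.89^2) = 3.3941862
%GRR = GRR / tol * 100 = 3.3941862 / 28.2 * 100
%GRR = 12.0361

12.0361


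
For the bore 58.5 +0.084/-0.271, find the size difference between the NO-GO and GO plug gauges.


GO = nominal - lower_tol (smallest hole = maximum material condition)
GO = 58.5 - 0.271 = 58.229
NO-GO = nominal + upper_tol (largest hole = least material condition)
NO-GO = 58.5 + 0.084 = 58.584
spread = NO-GO - GO = 58.584 - 58.229 = 0.3550

0.3550


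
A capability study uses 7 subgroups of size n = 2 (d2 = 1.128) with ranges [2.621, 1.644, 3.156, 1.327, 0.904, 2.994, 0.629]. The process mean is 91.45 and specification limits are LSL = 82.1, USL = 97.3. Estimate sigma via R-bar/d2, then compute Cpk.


R_bar = (2.621 + 1.644 + 3.156 + 1.327 + 0.904 + 2.994 + 0.629) / 7 = 1.8964286
sigma = R_bar / d2 = 1.8964286 / 1.128 = 1.681231
Cp = (USL - LSL)/(6*sigma) = (97.3 - 82.1)/(6*1.681231) = 1.5068
Cpu = (97.3 - 91.45)/(3*1.681231) = 1.1599
Cpl = (91.45 - 82.1)/(3*1.681231) = 1.8538
Cpk = min(Cpu, Cpl) = 1.1599

1.1599


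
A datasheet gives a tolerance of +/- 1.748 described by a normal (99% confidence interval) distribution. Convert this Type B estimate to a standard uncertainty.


u_B = half_width / 2.576
u_B = 1.748 / 2.576
u_B = 0.6786

0.6786


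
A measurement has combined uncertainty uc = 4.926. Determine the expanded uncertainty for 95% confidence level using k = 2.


U = k * uc
U = 2 * 4.926
U = 9.8520

9.8520


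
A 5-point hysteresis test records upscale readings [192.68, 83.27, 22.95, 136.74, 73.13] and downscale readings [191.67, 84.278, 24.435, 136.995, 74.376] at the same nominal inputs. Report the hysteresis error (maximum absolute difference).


|192.68 - 191.67| = 1.0100
|83.27 - 84.278| = 1.0080
|22.95 - 24.435| = 1.4850
|136.74 - 136.995| = 0.2550
|73.13 - 74.376| = 1.2460
hysteresis = max(diffs) = 1.4850

1.4850


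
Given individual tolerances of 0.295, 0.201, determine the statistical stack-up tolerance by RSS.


RSS = sqrt(0.295^2 + 0.201^2)
= sqrt(0.127426)
= 0.3570

0.3570


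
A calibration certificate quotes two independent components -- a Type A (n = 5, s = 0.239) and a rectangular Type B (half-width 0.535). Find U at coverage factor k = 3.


u_A = s / sqrt(n) = 0.239 / sqrt(5) = 0.10688405
u_B = half_width / sqrt(3) = 0.535 / sqrt(3) = 0.30888239
uc = sqrt(u_A^2 + u_B^2) = sqrt(0.10688405^2 + 0.30888239^2) = 0.32685246
U = k * uc = 3 * 0.32685246
U = 0.9806

0.9806


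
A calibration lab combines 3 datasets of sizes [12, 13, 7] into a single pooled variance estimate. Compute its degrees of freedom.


nu = sum_i (n_i - 1)
nu = ((12 - 1) + (13 - 1) + (7 - 1))
nu = 11 + 12 + 6
nu = 29

29


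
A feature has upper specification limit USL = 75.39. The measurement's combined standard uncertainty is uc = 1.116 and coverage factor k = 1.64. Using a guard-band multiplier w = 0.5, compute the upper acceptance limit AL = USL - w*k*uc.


U = k * uc = 1.64 * 1.116 = 1.83024
guard band g = w * U = 0.5 * 1.83024 = 0.91512
AL = USL - g = 75.39 - 0.91512
AL = 74.4749

74.4749


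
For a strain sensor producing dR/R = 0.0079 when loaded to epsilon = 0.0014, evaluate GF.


GF = (dR/R) / epsilon
= 0.0079 / 0.0014
= 5.6429

5.6429


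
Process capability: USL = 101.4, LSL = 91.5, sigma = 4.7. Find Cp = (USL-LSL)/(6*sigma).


Cp = (USL - LSL) / (6 * sigma)
= (101.4 - 91.5) / (6 * 4.7)
= 9.9000 / 28.2000
= 0.3511

0.3511


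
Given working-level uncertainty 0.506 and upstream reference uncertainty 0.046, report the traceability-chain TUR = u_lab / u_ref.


TUR = u_lab / u_ref
= 0.506 / 0.046
= 11.0000

11.0000


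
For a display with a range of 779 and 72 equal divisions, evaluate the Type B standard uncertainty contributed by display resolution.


resolution = range / divisions
resolution = 779 / 72 = 10.819444
u_res = resolution / (2*sqrt(3))
u_res = 10.819444 / 3.4641016
u_res = 3.1233

3.1233


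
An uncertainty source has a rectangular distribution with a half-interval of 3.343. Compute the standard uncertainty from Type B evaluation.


u_B = half_width / sqrt(3)
u_B = 3.343 / 1.7320508
u_B = 1.9301

1.9301


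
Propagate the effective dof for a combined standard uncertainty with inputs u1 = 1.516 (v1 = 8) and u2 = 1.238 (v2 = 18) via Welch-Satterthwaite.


uc = sqrt(u1^2 + u2^2) = sqrt(1.516^2 + 1.238^2) = 1.9572685
v_eff = uc^4 / (u1^4/v1 + u2^4/v2)
= 1.9572685^4 / (1.516^4/8 + 1.238^4/18)
= 14.675795 / 0.79074745
v_eff = 18.5594

18.5594


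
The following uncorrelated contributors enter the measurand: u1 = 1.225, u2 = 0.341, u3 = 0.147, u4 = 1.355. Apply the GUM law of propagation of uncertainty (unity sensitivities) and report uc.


uc = sqrt(1.225^2 + 0.341^2 + 0.147^2 + 1.355^2)
uc = sqrt(3.47454)
uc = 1.8640

1.8640


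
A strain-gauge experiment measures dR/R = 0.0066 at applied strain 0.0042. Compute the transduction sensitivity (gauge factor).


GF = (dR/R) / epsilon
= 0.0066 / 0.0042
= 1.5714

1.5714


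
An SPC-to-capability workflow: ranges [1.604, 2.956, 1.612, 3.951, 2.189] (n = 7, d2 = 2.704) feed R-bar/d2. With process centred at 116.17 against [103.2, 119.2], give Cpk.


R_bar = (1.604 + 2.956 + 1.612 + 3.951 + 2.189) / 5 = 2.4624
sigma = R_bar / d2 = 2.4624 / 2.704 = 0.91065089
Cp = (USL - LSL)/(6*sigma) = (119.2 - 103.2)/(6*0.91065089) = 2.9283
Cpu = (119.2 - 116.17)/(3*0.91065089) = 1.1091
Cpl = (116.17 - 103.2)/(3*0.91065089) = 4.7475
Cpk = min(Cpu, Cpl) = 1.1091

1.1091


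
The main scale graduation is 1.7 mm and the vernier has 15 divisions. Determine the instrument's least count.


LC = MSD / n_div
= 1.7 / 15
= 0.1133

0.1133


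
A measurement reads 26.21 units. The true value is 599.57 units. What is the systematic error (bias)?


Systematic error = measured - true
= 26.21 - 599.57
= -573.3600

-573.3600


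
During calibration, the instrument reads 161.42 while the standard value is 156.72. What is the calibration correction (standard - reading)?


Correction = standard - reading
= 156.72 - 161.42
= -4.7000

-4.7000


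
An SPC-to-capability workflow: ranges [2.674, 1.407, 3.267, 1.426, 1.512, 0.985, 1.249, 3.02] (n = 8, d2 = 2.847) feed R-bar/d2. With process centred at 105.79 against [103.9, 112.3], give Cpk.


R_bar = (2.674 + 1.407 + 3.267 + 1.426 + 1.512 + 0.985 + 1.249 + 3.02) / 8 = 1.9425
sigma = R_bar / d2 = 1.9425 / 2.847 = 0.68229715
Cp = (USL - LSL)/(6*sigma) = (112.3 - 103.9)/(6*0.68229715) = 2.0519
Cpu = (112.3 - 105.79)/(3*0.68229715) = 3.1804
Cpl = (105.79 - 103.9)/(3*0.68229715) = 0.9234
Cpk = min(Cpu, Cpl) = 0.9234

0.9234


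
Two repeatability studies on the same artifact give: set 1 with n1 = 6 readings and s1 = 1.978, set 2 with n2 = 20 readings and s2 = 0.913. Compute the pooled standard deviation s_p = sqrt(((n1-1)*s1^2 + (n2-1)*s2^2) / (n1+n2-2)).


s_p = sqrt(((n1-1)*s1^2 + (n2-1)*s2^2) / (n1+n2-2))
numerator = (6-1)*1.978^2 + (20-1)*0.913^2 = 19.56242 + 15.837811 = 35.400231
denominator = 6 + 20 - 2 = 24
s_p^2 = 35.400231 / 24 = 1.4750096
s_p = sqrt(1.4750096) = 1.2145

1.2145


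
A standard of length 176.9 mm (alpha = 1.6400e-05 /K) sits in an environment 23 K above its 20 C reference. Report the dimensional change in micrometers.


dL = L * alpha * dT
= 176.9 * 1.6400e-05 * 23
= 0.0667267 mm
dL_um = 0.0667267 * 1000 = 66.7267 um

66.7267


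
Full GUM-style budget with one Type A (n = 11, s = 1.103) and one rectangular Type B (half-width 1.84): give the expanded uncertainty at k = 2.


u_A = s / sqrt(n) = 1.103 / sqrt(11) = 0.33256701
u_B = half_width / sqrt(3) = 1.84 / sqrt(3) = 1.0623245
uc = sqrt(u_A^2 + u_B^2) = sqrt(0.33256701^2 + 1.0623245^2) = 1.113164
U = k * uc = 2 * 1.113164
U = 2.2263

2.2263


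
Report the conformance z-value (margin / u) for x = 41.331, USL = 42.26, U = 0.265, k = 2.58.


u = U / k = 0.265 / 2.58 = 0.10271318
margin = |USL - x| = |42.26 - 41.331| = 0.929
z = margin / u = 0.929 / 0.10271318
z = 9.0446

9.0446


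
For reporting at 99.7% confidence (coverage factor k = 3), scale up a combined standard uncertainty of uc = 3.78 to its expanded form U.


U = k * uc
U = 3 * 3.78
U = 11.3400

11.3400


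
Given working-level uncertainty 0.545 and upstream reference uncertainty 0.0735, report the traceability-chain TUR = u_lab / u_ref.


TUR = u_lab / u_ref
= 0.545 / 0.0735
= 7.4150

7.4150


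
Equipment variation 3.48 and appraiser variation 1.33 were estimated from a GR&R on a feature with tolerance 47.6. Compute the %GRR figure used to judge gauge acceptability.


GRR = sqrt(EV^2 + AV^2) = sqrt(3.48^2 + 1.33^2) = 3.7254933
%GRR = GRR / tol * 100 = 3.7254933 / 47.6 * 100
%GRR = 7.8267

7.8267


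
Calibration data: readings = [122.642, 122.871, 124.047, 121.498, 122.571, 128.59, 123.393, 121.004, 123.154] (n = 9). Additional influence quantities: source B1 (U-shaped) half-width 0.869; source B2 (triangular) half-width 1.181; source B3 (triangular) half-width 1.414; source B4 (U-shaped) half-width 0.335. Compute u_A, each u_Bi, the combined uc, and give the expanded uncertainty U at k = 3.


mean = (122.642 + 122.871 + 124.047 + 121.498 + 122.571 + 128.59 + 123.393 + 121.004 + 123.154) / 9 = 123.3077778
s = sqrt(sum((x - mean)^2)/(n-1)) = 2.1862867
u_A = s / sqrt(n) = 2.1862867 / sqrt(9) = 0.72876223
u_B1 = 0.869 / sqrt(2) = 0.61447579
u_B2 = 1.181 / sqrt(6) = 0.48214123
u_B3 = 1.414 / sqrt(6) = 0.57726308
u_B4 = 0.335 / sqrt(2) = 0.23688077
uc = sqrt(0.72876223^2 + 0.61447579^2 + 0.48214123^2 + 0.57726308^2 + 0.23688077^2) = 1.2371258
U = k * uc = 3 * 1.2371258
U = 3.7114

3.7114


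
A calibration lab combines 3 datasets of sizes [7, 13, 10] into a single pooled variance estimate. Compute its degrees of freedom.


nu = sum_i (n_i - 1)
nu = ((7 - 1) + (13 - 1) + (10 - 1))
nu = 6 + 12 + 9
nu = 27

27


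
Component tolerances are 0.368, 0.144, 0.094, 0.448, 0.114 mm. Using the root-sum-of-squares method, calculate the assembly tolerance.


RSS = sqrt(0.368^2 + 0.144^2 + 0.094^2 + 0.448^2 + 0.114^2)
= sqrt(0.378696)
= 0.6154

0.6154


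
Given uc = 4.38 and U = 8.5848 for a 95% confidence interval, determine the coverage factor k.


k = U / uc
k = 8.5848 / 4.38
k = 1.96

1.96


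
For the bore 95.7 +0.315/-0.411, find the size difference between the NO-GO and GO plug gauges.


GO = nominal - lower_tol (smallest hole = maximum material condition)
GO = 95.7 - 0.411 = 95.289
NO-GO = nominal + upper_tol (largest hole = least material condition)
NO-GO = 95.7 + 0.315 = 96.015
spread = NO-GO - GO = 96.015 - 95.289 = 0.7260

0.7260


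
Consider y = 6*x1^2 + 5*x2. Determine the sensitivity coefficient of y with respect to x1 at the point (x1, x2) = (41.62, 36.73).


y = 6*x1^2 + 5*x2
dy/dx1 = 2*6*x1
Evaluate at x1 = 41.62: c1 = 12 * 41.62
c1 = 499.4400

499.4400


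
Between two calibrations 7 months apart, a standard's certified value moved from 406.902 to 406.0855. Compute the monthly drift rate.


rate = (v2 - v1) / months
= (406.0855 - 406.902) / 7
= -0.8165 / 7
= -0.1166

-0.1166


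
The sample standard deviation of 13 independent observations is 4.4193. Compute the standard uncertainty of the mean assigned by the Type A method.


u_A = s / sqrt(n)
u_A = 4.4193 / sqrt(13)
u_A = 4.4193 / 3.6055513
u_A = 1.2257

1.2257


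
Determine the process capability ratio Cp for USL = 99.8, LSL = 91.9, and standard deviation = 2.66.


Cp = (USL - LSL) / (6 * sigma)
= (99.8 - 91.9) / (6 * 2.66)
= 7.9000 / 15.9600
= 0.4950

0.4950


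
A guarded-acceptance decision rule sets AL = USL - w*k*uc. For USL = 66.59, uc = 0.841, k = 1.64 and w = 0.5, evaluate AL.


U = k * uc = 1.64 * 0.841 = 1.37924
guard band g = w * U = 0.5 * 1.37924 = 0.68962
AL = USL - g = 66.59 - 0.68962
AL = 65.9004

65.9004


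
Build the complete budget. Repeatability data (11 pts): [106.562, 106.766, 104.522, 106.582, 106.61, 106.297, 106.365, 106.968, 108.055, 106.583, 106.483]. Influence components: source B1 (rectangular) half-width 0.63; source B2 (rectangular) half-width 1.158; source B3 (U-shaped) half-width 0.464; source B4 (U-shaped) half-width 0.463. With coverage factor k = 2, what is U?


mean = (106.562 + 106.766 + 104.522 + 106.582 + 106.61 + 106.297 + 106.365 + 106.968 + 108.055 + 106.583 + 106.483) / 11 = 106.5266364
s = sqrt(sum((x - mean)^2)/(n-1)) = 0.81864306
u_A = s / sqrt(n) = 0.81864306 / sqrt(11) = 0.24683017
u_B1 = 0.63 / sqrt(3) = 0.36373067
u_B2 = 1.158 / sqrt(3) = 0.66857161
u_B3 = 0.464 / sqrt(2) = 0.32809755
u_B4 = 0.463 / sqrt(2) = 0.32739044
uc = sqrt(0.24683017^2 + 0.36373067^2 + 0.66857161^2 + 0.32809755^2 + 0.32739044^2) = 0.92468678
U = k * uc = 2 * 0.92468678
U = 1.8494

1.8494


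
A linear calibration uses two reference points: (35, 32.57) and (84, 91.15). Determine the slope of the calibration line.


slope = (y2 - y1) / (x2 - x1)
= (91.15 - 32.57) / (84 - 35)
= 58.5800 / 49
= 1.1955

1.1955


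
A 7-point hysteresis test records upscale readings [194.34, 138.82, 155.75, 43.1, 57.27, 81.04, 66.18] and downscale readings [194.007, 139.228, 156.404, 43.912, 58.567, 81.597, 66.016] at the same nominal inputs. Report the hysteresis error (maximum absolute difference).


|194.34 - 194.007| = 0.3330
|138.82 - 139.228| = 0.4080
|155.75 - 156.404| = 0.6540
|43.1 - 43.912| = 0.8120
|57.27 - 58.567| = 1.2970
|81.04 - 81.597| = 0.5570
|66.18 - 66.016| = 0.1640
hysteresis = max(diffs) = 1.2970

1.2970


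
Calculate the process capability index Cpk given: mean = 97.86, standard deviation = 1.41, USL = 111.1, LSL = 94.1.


Cpu = (USL - mean) / (3*sigma) = (111.1 - 97.86) / (3*1.41) = 3.1300
Cpl = (mean - LSL) / (3*sigma) = (97.86 - 94.1) / (3*1.41) = 0.8889
Cpk = min(Cpu, Cpl) = 0.8889

0.8889


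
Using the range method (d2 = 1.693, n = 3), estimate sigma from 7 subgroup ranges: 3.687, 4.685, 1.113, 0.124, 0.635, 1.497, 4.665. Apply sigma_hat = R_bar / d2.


R_bar = (3.687 + 4.685 + 1.113 + 0.124 + 0.635 + 1.497 + 4.665) / 7
R_bar = 16.406 / 7 = 2.3437143
sigma_hat = R_bar / d2 = 2.3437143 / 1.693 = 1.3844

1.3844


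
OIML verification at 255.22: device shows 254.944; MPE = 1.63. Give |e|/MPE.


e = indication - reference = 254.944 - 255.22 = -0.2760
|e| = 0.2760
ratio = |e| / MPE = 0.2760 / 1.63
ratio = 0.1693

0.1693


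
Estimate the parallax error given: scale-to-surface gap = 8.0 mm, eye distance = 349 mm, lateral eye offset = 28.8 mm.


error = h * offset / d
= 8.0 * 28.8 / 349
= 0.6602

0.6602


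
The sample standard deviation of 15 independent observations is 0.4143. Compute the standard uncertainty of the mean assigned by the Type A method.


u_A = s / sqrt(n)
u_A = 0.4143 / sqrt(15)
u_A = 0.4143 / 3.8729833
u_A = 0.1070

0.1070


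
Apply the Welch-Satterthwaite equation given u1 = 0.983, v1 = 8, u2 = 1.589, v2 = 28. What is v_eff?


uc = sqrt(u1^2 + u2^2) = sqrt(0.983^2 + 1.589^2) = 1.868478
v_eff = uc^4 / (u1^4/v1 + u2^4/v2)
= 1.868478^4 / (0.983^4/8 + 1.589^4/28)
= 12.188548 / 0.34440095
v_eff = 35.3906

35.3906


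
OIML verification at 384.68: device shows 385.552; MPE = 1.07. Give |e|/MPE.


e = indication - reference = 385.552 - 384.68 = 0.8720
|e| = 0.8720
ratio = |e| / MPE = 0.8720 / 1.07
ratio = 0.8150

0.8150


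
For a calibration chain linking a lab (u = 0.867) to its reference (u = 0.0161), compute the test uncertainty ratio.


TUR = u_lab / u_ref
= 0.867 / 0.0161
= 53.8509

53.8509


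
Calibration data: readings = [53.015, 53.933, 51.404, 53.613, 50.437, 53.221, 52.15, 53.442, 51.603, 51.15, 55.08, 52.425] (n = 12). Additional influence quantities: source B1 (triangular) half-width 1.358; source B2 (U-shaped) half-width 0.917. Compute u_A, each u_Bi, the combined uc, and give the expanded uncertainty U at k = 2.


mean = (53.015 + 53.933 + 51.404 + 53.613 + 50.437 + 53.221 + 52.15 + 53.442 + 51.603 + 51.15 + 55.08 + 52.425) / 12 = 52.62275
s = sqrt(sum((x - mean)^2)/(n-1)) = 1.3366408
u_A = s / sqrt(n) = 1.3366408 / sqrt(12) = 0.38585496
u_B1 = 1.358 / sqrt(6) = 0.55440118
u_B2 = 0.917 / sqrt(2) = 0.64841692
uc = sqrt(0.38585496^2 + 0.55440118^2 + 0.64841692^2) = 0.93631684
U = k * uc = 2 * 0.93631684
U = 1.8726

1.8726


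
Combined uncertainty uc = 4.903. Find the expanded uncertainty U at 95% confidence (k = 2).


U = k * uc
U = 2 * 4.903
U = 9.8060

9.8060


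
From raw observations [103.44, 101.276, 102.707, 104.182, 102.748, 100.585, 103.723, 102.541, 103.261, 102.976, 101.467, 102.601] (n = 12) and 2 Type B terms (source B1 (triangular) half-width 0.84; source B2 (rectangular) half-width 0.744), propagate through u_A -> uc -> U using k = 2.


mean = (103.44 + 101.276 + 102.707 + 104.182 + 102.748 + 100.585 + 103.723 + 102.541 + 103.261 + 102.976 + 101.467 + 102.601) / 12 = 102.6255833
s = sqrt(sum((x - mean)^2)/(n-1)) = 1.0519947
u_A = s / sqrt(n) = 1.0519947 / sqrt(12) = 0.30368471
u_B1 = 0.84 / sqrt(6) = 0.34292856
u_B2 = 0.744 / sqrt(3) = 0.4295486
uc = sqrt(0.30368471^2 + 0.34292856^2 + 0.4295486^2) = 0.6279621
U = k * uc = 2 * 0.6279621
U = 1.2559

1.2559


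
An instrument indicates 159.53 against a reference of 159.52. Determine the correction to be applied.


Correction = standard - reading
= 159.52 - 159.53
= -0.0100

-0.0100


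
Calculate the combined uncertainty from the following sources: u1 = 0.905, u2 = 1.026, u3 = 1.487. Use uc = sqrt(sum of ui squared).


uc = sqrt(0.905^2 + 1.026^2 + 1.487^2)
uc = sqrt(4.08287)
uc = 2.0206

2.0206


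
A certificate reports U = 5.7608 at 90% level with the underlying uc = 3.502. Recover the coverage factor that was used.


k = U / uc
k = 5.7608 / 3.502
k = 1.645

1.645


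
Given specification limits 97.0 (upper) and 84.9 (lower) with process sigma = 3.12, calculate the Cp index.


Cp = (USL - LSL) / (6 * sigma)
= (97.0 - 84.9) / (6 * 3.12)
= 12.1000 / 18.7200
= 0.6464

0.6464


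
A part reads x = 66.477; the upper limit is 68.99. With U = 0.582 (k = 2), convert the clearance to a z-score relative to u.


u = U / k = 0.582 / 2 = 0.291
margin = |USL - x| = |68.99 - 66.477| = 2.513
z = margin / u = 2.513 / 0.291
z = 8.6357

8.6357


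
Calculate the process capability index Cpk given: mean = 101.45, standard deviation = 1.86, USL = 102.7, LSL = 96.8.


Cpu = (USL - mean) / (3*sigma) = (102.7 - 101.45) / (3*1.86) = 0.2240
Cpl = (mean - LSL) / (3*sigma) = (101.45 - 96.8) / (3*1.86) = 0.8333
Cpk = min(Cpu, Cpl) = 0.2240

0.2240


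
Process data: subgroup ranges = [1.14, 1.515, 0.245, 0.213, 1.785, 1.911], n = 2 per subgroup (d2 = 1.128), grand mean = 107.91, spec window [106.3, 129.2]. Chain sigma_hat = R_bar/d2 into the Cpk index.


R_bar = (1.14 + 1.515 + 0.245 + 0.213 + 1.785 + 1.911) / 6 = 1.1348333
sigma = R_bar / d2 = 1.1348333 / 1.128 = 1.0060579
Cp = (USL - LSL)/(6*sigma) = (129.2 - 106.3)/(6*1.0060579) = 3.7937
Cpu = (129.2 - 107.91)/(3*1.0060579) = 7.0539
Cpl = (107.91 - 106.3)/(3*1.0060579) = 0.5334
Cpk = min(Cpu, Cpl) = 0.5334

0.5334


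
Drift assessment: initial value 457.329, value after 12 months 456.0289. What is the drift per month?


rate = (v2 - v1) / months
= (456.0289 - 457.329) / 12
= -1.3001 / 12
= -0.1083

-0.1083


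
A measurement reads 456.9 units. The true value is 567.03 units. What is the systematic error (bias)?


Systematic error = measured - true
= 456.9 - 567.03
= -110.1300

-110.1300


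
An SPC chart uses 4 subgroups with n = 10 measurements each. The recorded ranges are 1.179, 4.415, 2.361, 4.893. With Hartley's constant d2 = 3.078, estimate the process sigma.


R_bar = (1.179 + 4.415 + 2.361 + 4.893) / 4
R_bar = 12.848 / 4 = 3.212
sigma_hat = R_bar / d2 = 3.212 / 3.078 = 1.0435

1.0435


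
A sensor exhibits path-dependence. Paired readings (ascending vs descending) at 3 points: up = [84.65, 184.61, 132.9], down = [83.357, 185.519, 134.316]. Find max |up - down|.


|84.65 - 83.357| = 1.2930
|184.61 - 185.519| = 0.9090
|132.9 - 134.316| = 1.4160
hysteresis = max(diffs) = 1.4160

1.4160


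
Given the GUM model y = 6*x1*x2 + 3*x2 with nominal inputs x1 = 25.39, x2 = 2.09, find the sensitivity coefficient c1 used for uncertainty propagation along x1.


y = 6*x1*x2 + 3*x2
dy/dx1 = 6*x2
Evaluate at x2 = 2.09: c1 = 6 * 2.09
c1 = 12.5400

12.5400


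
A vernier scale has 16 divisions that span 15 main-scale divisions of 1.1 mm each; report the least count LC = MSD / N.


LC = MSD / n_div
= 1.1 / 16
= 0.0688

0.0688


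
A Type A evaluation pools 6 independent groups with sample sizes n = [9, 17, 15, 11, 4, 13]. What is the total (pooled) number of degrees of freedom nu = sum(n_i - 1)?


nu = sum_i (n_i - 1)
nu = ((9 - 1) + (17 - 1) + (15 - 1) + (11 - 1) + (4 - 1) + (13 - 1))
nu = 8 + 16 + 14 + 10 + 3 + 12
nu = 63

63


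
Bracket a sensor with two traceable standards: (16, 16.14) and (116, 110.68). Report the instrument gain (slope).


slope = (y2 - y1) / (x2 - x1)
= (110.68 - 16.14) / (116 - 16)
= 94.5400 / 100
= 0.9454

0.9454


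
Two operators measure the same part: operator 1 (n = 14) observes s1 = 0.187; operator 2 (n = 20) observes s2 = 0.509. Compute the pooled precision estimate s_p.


s_p = sqrt(((n1-1)*s1^2 + (n2-1)*s2^2) / (n1+n2-2))
numerator = (14-1)*0.187^2 + (20-1)*0.509^2 = 0.454597 + 4.922539 = 5.377136
denominator = 14 + 20 - 2 = 32
s_p^2 = 5.377136 / 32 = 0.1680355
s_p = sqrt(0.1680355) = 0.4099

0.4099


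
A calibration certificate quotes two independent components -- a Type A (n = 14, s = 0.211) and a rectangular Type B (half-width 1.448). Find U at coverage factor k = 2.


u_A = s / sqrt(n) = 0.211 / sqrt(14) = 0.056392122
u_B = half_width / sqrt(3) = 1.448 / sqrt(3) = 0.83600319
uc = sqrt(u_A^2 + u_B^2) = sqrt(0.056392122^2 + 0.83600319^2) = 0.83790298
U = k * uc = 2 * 0.83790298
U = 1.6758

1.6758


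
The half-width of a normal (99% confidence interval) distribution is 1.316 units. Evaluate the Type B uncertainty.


u_B = half_width / 2.576
u_B = 1.316 / 2.576
u_B = 0.5109

0.5109


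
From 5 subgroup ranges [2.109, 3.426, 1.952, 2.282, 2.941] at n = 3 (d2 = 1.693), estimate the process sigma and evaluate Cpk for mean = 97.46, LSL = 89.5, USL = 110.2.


R_bar = (2.109 + 3.426 + 1.952 + 2.282 + 2.941) / 5 = 2.542
sigma = R_bar / d2 = 2.542 / 1.693 = 1.5014767
Cp = (USL - LSL)/(6*sigma) = (110.2 - 89.5)/(6*1.5014767) = 2.2977
Cpu = (110.2 - 97.46)/(3*1.5014767) = 2.8283
Cpl = (97.46 - 89.5)/(3*1.5014767) = 1.7671
Cpk = min(Cpu, Cpl) = 1.7671

1.7671


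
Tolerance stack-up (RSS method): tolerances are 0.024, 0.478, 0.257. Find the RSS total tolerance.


RSS = sqrt(0.024^2 + 0.478^2 + 0.257^2)
= sqrt(0.295109)
= 0.5432

0.5432


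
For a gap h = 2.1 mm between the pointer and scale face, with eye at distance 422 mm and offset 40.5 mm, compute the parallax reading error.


error = h * offset / d
= 2.1 * 40.5 / 422
= 0.2015

0.2015


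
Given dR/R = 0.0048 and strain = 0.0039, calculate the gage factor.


GF = (dR/R) / epsilon
= 0.0048 / 0.0039
= 1.2308

1.2308


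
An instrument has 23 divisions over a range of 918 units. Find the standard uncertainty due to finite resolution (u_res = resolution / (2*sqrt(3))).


resolution = range / divisions
resolution = 918 / 23 = 39.913043
u_res = resolution / (2*sqrt(3))
u_res = 39.913043 / 3.4641016
u_res = 11.5219

11.5219


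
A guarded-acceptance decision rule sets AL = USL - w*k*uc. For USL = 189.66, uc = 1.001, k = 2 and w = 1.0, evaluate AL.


U = k * uc = 2 * 1.001 = 2.002
guard band g = w * U = 1.0 * 2.002 = 2.002
AL = USL - g = 189.66 - 2.002
AL = 187.6580

187.6580


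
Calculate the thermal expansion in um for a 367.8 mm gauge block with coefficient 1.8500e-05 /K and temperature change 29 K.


dL = L * alpha * dT
= 367.8 * 1.8500e-05 * 29
= 0.1973247 mm
dL_um = 0.1973247 * 1000 = 197.3247 um

197.3247


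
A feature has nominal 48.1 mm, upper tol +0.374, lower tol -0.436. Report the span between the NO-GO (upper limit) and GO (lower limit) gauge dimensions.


GO = nominal - lower_tol (smallest hole = maximum material condition)
GO = 48.1 - 0.436 = 47.664
NO-GO = nominal + upper_tol (largest hole = least material condition)
NO-GO = 48.1 + 0.374 = 48.474
spread = NO-GO - GO = 48.474 - 47.664 = 0.8100

0.8100


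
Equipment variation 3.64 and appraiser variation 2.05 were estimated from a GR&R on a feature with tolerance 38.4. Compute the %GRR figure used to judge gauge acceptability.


GRR = sqrt(EV^2 + AV^2) = sqrt(3.64^2 + 2.05^2) = 4.1775711
%GRR = GRR / tol * 100 = 4.1775711 / 38.4 * 100
%GRR = 10.8791

10.8791


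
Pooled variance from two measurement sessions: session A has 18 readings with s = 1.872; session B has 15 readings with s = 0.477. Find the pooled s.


s_p = sqrt(((n1-1)*s1^2 + (n2-1)*s2^2) / (n1+n2-2))
numerator = (18-1)*1.872^2 + (15-1)*0.477^2 = 59.574528 + 3.185406 = 62.759934
denominator = 18 + 15 - 2 = 31
s_p^2 = 62.759934 / 31 = 2.024514
s_p = sqrt(2.024514) = 1.4229

1.4229


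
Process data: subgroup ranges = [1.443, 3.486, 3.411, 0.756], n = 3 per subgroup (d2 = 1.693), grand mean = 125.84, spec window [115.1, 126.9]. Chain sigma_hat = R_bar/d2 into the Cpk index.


R_bar = (1.443 + 3.486 + 3.411 + 0.756) / 4 = 2.274
sigma = R_bar / d2 = 2.274 / 1.693 = 1.3431778
Cp = (USL - LSL)/(6*sigma) = (126.9 - 115.1)/(6*1.3431778) = 1.4642
Cpu = (126.9 - 125.84)/(3*1.3431778) = 0.2631
Cpl = (125.84 - 115.1)/(3*1.3431778) = 2.6653
Cpk = min(Cpu, Cpl) = 0.2631

0.2631


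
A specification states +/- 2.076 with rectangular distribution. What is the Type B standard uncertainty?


u_B = half_width / sqrt(3)
u_B = 2.076 / 1.7320508
u_B = 1.1986

1.1986


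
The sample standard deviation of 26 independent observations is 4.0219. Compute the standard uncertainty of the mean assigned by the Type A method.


u_A = s / sqrt(n)
u_A = 4.0219 / sqrt(26)
u_A = 4.0219 / 5.0990195
u_A = 0.7888

0.7888


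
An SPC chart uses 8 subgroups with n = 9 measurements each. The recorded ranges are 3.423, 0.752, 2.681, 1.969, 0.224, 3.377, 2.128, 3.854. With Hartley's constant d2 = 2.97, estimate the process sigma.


R_bar = (3.423 + 0.752 + 2.681 + 1.969 + 0.224 + 3.377 + 2.128 + 3.854) / 8
R_bar = 18.408 / 8 = 2.301
sigma_hat = R_bar / d2 = 2.301 / 2.97 = 0.7747

0.7747


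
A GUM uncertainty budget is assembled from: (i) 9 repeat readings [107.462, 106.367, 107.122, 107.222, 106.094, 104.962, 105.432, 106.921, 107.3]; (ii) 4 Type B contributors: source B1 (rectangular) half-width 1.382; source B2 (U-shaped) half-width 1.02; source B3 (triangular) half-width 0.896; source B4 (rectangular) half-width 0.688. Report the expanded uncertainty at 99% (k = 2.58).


mean = (107.462 + 106.367 + 107.122 + 107.222 + 106.094 + 104.962 + 105.432 + 106.921 + 107.3) / 9 = 106.5424444
s = sqrt(sum((x - mean)^2)/(n-1)) = 0.8890467
u_A = s / sqrt(n) = 0.8890467 / sqrt(9) = 0.2963489
u_B1 = 1.382 / sqrt(3) = 0.79789807
u_B2 = 1.02 / sqrt(2) = 0.72124892
u_B3 = 0.896 / sqrt(6) = 0.36579047
u_B4 = 0.688 / sqrt(3) = 0.39721699
uc = sqrt(0.2963489^2 + 0.79789807^2 + 0.72124892^2 + 0.36579047^2 + 0.39721699^2) = 1.2394547
U = k * uc = 2.58 * 1.2394547
U = 3.1978

3.1978


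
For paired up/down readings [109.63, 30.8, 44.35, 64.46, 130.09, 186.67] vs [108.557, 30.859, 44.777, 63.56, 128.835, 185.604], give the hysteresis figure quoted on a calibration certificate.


|109.63 - 108.557| = 1.0730
|30.8 - 30.859| = 0.0590
|44.35 - 44.777| = 0.4270
|64.46 - 63.56| = 0.9000
|130.09 - 128.835| = 1.2550
|186.67 - 185.604| = 1.0660
hysteresis = max(diffs) = 1.2550

1.2550


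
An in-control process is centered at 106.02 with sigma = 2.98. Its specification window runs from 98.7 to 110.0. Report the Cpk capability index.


Cpu = (USL - mean) / (3*sigma) = (110.0 - 106.02) / (3*2.98) = 0.4452
Cpl = (mean - LSL) / (3*sigma) = (106.02 - 98.7) / (3*2.98) = 0.8188
Cpk = min(Cpu, Cpl) = 0.4452

0.4452


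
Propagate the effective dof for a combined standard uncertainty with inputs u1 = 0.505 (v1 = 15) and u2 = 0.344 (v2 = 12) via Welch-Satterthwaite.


uc = sqrt(u1^2 + u2^2) = sqrt(0.505^2 + 0.344^2) = 0.61103273
v_eff = uc^4 / (u1^4/v1 + u2^4/v2)
= 0.61103273^4 / (0.505^4/15 + 0.344^4/12)
= 0.13939843 / 0.0055028008
v_eff = 25.3323

25.3323


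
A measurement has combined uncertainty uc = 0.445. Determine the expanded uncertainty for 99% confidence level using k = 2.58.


U = k * uc
U = 2.58 * 0.445
U = 1.1481

1.1481


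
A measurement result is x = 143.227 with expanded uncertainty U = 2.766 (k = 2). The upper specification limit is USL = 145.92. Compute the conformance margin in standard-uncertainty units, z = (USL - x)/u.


u = U / k = 2.766 / 2 = 1.383
margin = |USL - x| = |145.92 - 143.227| = 2.693
z = margin / u = 2.693 / 1.383
z = 1.9472

1.9472


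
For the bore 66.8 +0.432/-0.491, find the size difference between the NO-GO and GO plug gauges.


GO = nominal - lower_tol (smallest hole = maximum material condition)
GO = 66.8 - 0.491 = 66.309
NO-GO = nominal + upper_tol (largest hole = least material condition)
NO-GO = 66.8 + 0.432 = 67.232
spread = NO-GO - GO = 67.232 - 66.309 = 0.9230

0.9230


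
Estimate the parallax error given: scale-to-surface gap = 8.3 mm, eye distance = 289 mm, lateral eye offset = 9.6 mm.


error = h * offset / d
= 8.3 * 9.6 / 289
= 0.2757

0.2757


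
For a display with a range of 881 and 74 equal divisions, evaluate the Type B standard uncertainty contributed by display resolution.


resolution = range / divisions
resolution = 881 / 74 = 11.905405
u_res = resolution / (2*sqrt(3))
u_res = 11.905405 / 3.4641016
u_res = 3.4368

3.4368


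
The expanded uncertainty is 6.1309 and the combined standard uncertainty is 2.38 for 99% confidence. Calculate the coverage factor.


k = U / uc
k = 6.1309 / 2.38
k = 2.576

2.576


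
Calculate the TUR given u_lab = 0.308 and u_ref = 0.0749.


TUR = u_lab / u_ref
= 0.308 / 0.0749
= 4.1121

4.1121


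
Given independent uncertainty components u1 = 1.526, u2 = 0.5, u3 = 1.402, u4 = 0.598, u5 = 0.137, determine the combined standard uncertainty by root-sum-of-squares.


uc = sqrt(1.526^2 + 0.5^2 + 1.402^2 + 0.598^2 + 0.137^2)
uc = sqrt(4.920653)
uc = 2.2183

2.2183


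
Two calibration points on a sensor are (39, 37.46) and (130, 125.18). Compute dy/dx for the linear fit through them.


slope = (y2 - y1) / (x2 - x1)
= (125.18 - 37.46) / (130 - 39)
= 87.7200 / 91
= 0.9640

0.9640


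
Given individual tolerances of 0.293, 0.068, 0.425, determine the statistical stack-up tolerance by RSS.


RSS = sqrt(0.293^2 + 0.068^2 + 0.425^2)
= sqrt(0.271098)
= 0.5207

0.5207


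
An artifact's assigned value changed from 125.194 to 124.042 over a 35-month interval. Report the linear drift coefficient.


rate = (v2 - v1) / months
= (124.042 - 125.194) / 35
= -1.1520 / 35
= -0.0329

-0.0329


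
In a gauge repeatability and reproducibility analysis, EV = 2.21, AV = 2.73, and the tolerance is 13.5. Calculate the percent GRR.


GRR = sqrt(EV^2 + AV^2) = sqrt(2.21^2 + 2.73^2) = 3.5124066
%GRR = GRR / tol * 100 = 3.5124066 / 13.5 * 100
%GRR = 26.0178

26.0178


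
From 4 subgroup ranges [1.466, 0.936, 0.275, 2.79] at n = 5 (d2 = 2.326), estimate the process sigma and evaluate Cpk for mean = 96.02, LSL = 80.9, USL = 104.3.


R_bar = (1.466 + 0.936 + 0.275 + 2.79) / 4 = 1.36675
sigma = R_bar / d2 = 1.36675 / 2.326 = 0.58759673
Cp = (USL - LSL)/(6*sigma) = (104.3 - 80.9)/(6*0.58759673) = 6.6372
Cpu = (104.3 - 96.02)/(3*0.58759673) = 4.6971
Cpl = (96.02 - 80.9)/(3*0.58759673) = 8.5773
Cpk = min(Cpu, Cpl) = 4.6971

4.6971


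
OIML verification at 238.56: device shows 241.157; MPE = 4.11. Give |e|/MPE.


e = indication - reference = 241.157 - 238.56 = 2.5970
|e| = 2.5970
ratio = |e| / MPE = 2.5970 / 4.11
ratio = 0.6319

0.6319


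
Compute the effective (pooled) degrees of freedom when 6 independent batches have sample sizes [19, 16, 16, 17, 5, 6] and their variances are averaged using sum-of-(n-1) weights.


nu = sum_i (n_i - 1)
nu = ((19 - 1) + (16 - 1) + (16 - 1) + (17 - 1) + (5 - 1) + (6 - 1))
nu = 18 + 15 + 15 + 16 + 4 + 5
nu = 73

73


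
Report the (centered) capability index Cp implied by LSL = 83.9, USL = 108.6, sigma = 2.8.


Cp = (USL - LSL) / (6 * sigma)
= (108.6 - 83.9) / (6 * 2.8)
= 24.7000 / 16.8000
= 1.4702

1.4702


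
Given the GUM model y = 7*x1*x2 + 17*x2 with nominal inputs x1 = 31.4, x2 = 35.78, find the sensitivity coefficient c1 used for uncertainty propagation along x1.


y = 7*x1*x2 + 17*x2
dy/dx1 = 7*x2
Evaluate at x2 = 35.78: c1 = 7 * 35.78
c1 = 250.4600

250.4600


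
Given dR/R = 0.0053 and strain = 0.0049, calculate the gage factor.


GF = (dR/R) / epsilon
= 0.0053 / 0.0049
= 1.0816

1.0816


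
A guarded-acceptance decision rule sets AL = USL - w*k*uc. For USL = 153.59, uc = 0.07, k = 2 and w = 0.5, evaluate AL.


U = k * uc = 2 * 0.07 = 0.14
guard band g = w * U = 0.5 * 0.14 = 0.07
AL = USL - g = 153.59 - 0.07
AL = 153.5200

153.5200
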